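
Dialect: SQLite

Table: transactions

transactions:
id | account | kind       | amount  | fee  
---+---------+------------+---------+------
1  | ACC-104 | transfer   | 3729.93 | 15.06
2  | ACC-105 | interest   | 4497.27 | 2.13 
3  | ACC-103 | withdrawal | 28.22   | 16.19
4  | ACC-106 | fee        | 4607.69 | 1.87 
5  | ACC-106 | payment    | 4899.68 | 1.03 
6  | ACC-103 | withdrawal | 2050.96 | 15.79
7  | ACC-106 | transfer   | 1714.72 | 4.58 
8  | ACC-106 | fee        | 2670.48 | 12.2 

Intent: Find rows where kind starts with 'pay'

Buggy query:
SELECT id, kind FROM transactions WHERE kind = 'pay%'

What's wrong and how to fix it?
Bug: '=' compares the literal string including the % character; pattern matching needs LIKE

Fix: Use LIKE for wildcard pattern matching

Corrected query:
SELECT id, kind FROM transactions WHERE kind LIKE 'pay%'

Result:
id | kind   
---+--------
5  | payment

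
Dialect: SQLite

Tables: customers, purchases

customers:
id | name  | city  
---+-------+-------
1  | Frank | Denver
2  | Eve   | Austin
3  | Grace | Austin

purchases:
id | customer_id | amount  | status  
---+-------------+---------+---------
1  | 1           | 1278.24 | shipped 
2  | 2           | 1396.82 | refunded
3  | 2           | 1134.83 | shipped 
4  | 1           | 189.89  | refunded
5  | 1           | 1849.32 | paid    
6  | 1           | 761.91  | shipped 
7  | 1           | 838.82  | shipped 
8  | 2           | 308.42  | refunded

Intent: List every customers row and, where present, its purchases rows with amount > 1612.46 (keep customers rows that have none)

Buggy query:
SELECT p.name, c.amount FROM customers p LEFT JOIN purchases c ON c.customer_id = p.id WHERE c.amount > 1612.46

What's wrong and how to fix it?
Bug: Filtering c.amount in WHERE discards the NULL rows produced by LEFT JOIN, turning it into an inner join

Fix: Move the right-table condition into the ON clause so unmatched parents are kept

Corrected query:
SELECT p.name, c.amount FROM customers p LEFT JOIN purchases c ON c.customer_id = p.id AND c.amount > 1612.46

Result:
name  | amount 
------+--------
Frank | 1849.32
Eve   | NULL   
Grace | NULL   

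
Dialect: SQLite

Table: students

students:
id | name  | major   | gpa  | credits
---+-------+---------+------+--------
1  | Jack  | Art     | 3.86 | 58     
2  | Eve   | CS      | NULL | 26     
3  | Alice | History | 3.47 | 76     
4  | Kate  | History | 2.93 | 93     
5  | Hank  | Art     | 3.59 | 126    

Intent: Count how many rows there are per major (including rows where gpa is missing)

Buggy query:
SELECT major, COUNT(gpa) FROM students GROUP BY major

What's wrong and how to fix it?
Bug: COUNT(gpa) skips NULLs, so groups with missing gpa are undercounted

Fix: Use COUNT(*) to count all rows regardless of NULL

Corrected query:
SELECT major, COUNT(*) FROM students GROUP BY major

Result:
major   | COUNT(*)
--------+---------
Art     | 2       
CS      | 1       
History | 2       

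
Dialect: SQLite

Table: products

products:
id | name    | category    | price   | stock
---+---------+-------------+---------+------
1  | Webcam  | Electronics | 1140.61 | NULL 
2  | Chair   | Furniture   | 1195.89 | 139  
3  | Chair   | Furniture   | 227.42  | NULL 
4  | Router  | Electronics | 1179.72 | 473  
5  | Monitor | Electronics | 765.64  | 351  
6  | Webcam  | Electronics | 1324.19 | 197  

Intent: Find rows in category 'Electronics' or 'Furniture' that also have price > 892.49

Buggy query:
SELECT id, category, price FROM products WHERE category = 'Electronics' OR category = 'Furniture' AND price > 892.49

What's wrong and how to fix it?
Bug: AND binds tighter than OR, so this parses as category = 'Electronics' OR (category = 'Furniture' AND price > 892.49)

Fix: Group the OR with parentheses (or use IN), then AND the threshold

Corrected query:
SELECT id, category, price FROM products WHERE (category = 'Electronics' OR category = 'Furniture') AND price > 892.49

Result:
id | category    | price  
---+-------------+--------
1  | Electronics | 1140.61
2  | Furniture   | 1195.89
4  | Electronics | 1179.72
6  | Electronics | 1324.19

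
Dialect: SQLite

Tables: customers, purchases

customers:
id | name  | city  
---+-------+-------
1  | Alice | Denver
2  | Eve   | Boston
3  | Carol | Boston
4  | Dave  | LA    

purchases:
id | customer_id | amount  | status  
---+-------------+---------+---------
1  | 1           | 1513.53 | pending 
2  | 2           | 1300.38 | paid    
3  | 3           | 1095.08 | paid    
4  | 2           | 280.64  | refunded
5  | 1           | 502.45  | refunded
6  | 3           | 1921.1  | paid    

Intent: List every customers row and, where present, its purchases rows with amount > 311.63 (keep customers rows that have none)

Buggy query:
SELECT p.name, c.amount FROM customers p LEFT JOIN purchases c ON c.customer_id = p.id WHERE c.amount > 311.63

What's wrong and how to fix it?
Bug: A WHERE condition on the right-hand table after LEFT JOIN drops unmatched parents

Fix: Move the right-table condition into the ON clause so unmatched parents are kept

Corrected query:
SELECT p.name, c.amount FROM customers p LEFT JOIN purchases c ON c.customer_id = p.id AND c.amount > 311.63

Result:
name  | amount 
------+--------
Alice | 502.45 
Alice | 1513.53
Eve   | 1300.38
Carol | 1095.08
Carol | 1921.1 
Dave  | NULL   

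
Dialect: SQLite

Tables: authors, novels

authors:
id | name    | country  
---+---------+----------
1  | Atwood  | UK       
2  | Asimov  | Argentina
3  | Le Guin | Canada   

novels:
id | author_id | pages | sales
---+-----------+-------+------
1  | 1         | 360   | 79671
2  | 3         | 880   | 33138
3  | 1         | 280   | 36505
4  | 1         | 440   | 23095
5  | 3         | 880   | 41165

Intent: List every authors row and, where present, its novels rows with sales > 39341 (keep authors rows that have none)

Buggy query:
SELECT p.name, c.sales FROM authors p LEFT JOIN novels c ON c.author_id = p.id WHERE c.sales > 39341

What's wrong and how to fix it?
Bug: Filtering c.sales in WHERE discards the NULL rows produced by LEFT JOIN, turning it into an inner join

Fix: Put 'c.sales > 39341' in the JOIN's ON clause instead of WHERE

Corrected query:
SELECT p.name, c.sales FROM authors p LEFT JOIN novels c ON c.author_id = p.id AND c.sales > 39341

Result:
name    | sales
--------+------
Atwood  | 79671
Asimov  | NULL 
Le Guin | 41165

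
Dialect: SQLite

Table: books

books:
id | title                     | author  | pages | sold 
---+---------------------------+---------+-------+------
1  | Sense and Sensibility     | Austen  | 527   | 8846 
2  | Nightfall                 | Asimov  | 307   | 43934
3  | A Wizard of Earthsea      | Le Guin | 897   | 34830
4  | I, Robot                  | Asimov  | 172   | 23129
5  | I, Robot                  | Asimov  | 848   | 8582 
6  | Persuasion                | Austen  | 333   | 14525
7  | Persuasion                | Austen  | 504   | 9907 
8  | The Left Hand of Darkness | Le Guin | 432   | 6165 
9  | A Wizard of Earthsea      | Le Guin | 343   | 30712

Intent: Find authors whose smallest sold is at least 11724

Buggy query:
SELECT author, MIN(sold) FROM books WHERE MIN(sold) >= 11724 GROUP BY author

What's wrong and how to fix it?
Bug: Aggregates like MIN are computed per group after WHERE runs

Fix: Use HAVING for the per-group MIN condition

Corrected query:
SELECT author, MIN(sold) FROM books GROUP BY author HAVING MIN(sold) >= 11724

Result:
(no rows)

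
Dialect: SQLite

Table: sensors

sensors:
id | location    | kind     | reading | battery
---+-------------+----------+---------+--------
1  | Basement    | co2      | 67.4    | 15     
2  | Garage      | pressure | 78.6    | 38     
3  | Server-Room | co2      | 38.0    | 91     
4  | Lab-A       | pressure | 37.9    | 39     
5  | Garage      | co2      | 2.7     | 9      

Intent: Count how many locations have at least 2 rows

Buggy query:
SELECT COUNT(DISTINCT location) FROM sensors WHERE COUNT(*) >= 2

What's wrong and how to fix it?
Bug: WHERE filters individual rows, not groups, so a group-level COUNT is invalid there

Fix: Use a subquery that GROUPs and filters with HAVING, then count its rows

Corrected query:
SELECT COUNT(*) FROM (SELECT location FROM sensors GROUP BY location HAVING COUNT(*) >= 2)

Result:
COUNT(*)
--------
1       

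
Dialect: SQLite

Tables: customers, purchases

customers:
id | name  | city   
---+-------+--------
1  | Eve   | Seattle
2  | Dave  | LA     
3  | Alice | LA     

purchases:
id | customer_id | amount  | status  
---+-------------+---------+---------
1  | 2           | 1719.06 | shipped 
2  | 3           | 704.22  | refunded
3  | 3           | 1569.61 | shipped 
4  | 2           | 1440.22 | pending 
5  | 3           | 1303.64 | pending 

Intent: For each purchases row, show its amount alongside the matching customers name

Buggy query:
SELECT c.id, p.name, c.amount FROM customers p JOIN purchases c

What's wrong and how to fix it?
Bug: Missing join condition: each purchases row is matched to all customers rows instead of just its own

Fix: Add ON c.customer_id = p.id to the JOIN

Corrected query:
SELECT c.id, p.name, c.amount FROM customers p JOIN purchases c ON c.customer_id = p.id

Result:
id | name  | amount 
---+-------+--------
1  | Dave  | 1719.06
2  | Alice | 704.22 
3  | Alice | 1569.61
4  | Dave  | 1440.22
5  | Alice | 1303.64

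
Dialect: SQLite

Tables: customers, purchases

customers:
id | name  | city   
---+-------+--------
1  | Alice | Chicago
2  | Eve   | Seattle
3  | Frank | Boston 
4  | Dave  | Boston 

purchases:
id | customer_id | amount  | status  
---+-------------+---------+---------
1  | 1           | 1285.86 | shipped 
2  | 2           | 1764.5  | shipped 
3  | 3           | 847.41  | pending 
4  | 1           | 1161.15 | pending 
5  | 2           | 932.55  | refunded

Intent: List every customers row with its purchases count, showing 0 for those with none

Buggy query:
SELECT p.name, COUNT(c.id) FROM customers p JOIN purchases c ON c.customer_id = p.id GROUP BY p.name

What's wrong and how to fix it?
Bug: An inner join excludes parents with zero children

Fix: Switch to LEFT JOIN to retain unmatched parent rows

Corrected query:
SELECT p.name, COUNT(c.id) FROM customers p LEFT JOIN purchases c ON c.customer_id = p.id GROUP BY p.name

Result:
name  | COUNT(c.id)
------+------------
Alice | 2          
Dave  | 0          
Eve   | 2          
Frank | 1          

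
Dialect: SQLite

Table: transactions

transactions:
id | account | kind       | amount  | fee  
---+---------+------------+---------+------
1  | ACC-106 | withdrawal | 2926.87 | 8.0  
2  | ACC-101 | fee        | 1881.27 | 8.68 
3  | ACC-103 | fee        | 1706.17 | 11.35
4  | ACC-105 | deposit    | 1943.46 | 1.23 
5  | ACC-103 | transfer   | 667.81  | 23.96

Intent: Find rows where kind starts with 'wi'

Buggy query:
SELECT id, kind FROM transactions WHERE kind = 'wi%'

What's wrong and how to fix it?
Bug: Wildcards only work with LIKE; '=' treats '%' as a literal character

Fix: Replace '=' with LIKE so 'wi%' is treated as a pattern

Corrected query:
SELECT id, kind FROM transactions WHERE kind LIKE 'wi%'

Result:
id | kind      
---+-----------
1  | withdrawal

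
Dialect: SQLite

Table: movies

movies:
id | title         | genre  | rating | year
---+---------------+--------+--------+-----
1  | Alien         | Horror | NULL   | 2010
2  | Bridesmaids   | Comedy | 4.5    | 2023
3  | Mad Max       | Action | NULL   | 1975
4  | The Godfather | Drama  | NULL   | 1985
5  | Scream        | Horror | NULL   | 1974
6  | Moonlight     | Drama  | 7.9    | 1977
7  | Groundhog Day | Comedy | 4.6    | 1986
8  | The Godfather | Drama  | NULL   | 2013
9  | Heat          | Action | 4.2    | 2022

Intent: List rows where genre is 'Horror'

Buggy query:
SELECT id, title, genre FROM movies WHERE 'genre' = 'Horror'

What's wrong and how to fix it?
Bug: 'genre' in single quotes is a string literal, not the column; the comparison is literal-vs-literal and never true

Fix: Remove the quotes around the column name (or use double quotes for an identifier)

Corrected query:
SELECT id, title, genre FROM movies WHERE genre = 'Horror'

Result:
id | title  | genre 
---+--------+-------
1  | Alien  | Horror
5  | Scream | Horror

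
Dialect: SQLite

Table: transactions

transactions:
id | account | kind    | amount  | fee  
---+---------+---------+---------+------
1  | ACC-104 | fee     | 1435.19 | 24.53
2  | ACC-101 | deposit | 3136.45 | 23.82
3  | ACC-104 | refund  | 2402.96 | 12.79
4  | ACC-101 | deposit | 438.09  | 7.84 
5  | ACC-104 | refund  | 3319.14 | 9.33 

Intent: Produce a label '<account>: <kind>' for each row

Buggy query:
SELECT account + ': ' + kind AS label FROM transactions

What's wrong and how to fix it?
Bug: '+' is numeric addition; on text columns SQLite converts them to 0 instead of concatenating

Fix: Replace + with || to concatenate text

Corrected query:
SELECT account || ': ' || kind AS label FROM transactions

Result:
label           
----------------
ACC-104: fee    
ACC-101: deposit
ACC-104: refund 
ACC-101: deposit
ACC-104: refund 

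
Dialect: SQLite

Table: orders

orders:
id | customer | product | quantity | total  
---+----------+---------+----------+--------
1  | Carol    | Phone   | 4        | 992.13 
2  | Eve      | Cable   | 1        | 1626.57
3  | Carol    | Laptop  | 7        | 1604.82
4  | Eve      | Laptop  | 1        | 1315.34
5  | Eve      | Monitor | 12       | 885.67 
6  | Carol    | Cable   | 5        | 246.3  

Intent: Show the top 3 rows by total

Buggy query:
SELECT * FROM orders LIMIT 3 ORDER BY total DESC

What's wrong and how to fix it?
Bug: LIMIT must come after ORDER BY

Fix: Sort with ORDER BY, then apply LIMIT

Corrected query:
SELECT * FROM orders ORDER BY total DESC LIMIT 3

Result:
id | customer | product | quantity | total  
---+----------+---------+----------+--------
2  | Eve      | Cable   | 1        | 1626.57
3  | Carol    | Laptop  | 7        | 1604.82
4  | Eve      | Laptop  | 1        | 1315.34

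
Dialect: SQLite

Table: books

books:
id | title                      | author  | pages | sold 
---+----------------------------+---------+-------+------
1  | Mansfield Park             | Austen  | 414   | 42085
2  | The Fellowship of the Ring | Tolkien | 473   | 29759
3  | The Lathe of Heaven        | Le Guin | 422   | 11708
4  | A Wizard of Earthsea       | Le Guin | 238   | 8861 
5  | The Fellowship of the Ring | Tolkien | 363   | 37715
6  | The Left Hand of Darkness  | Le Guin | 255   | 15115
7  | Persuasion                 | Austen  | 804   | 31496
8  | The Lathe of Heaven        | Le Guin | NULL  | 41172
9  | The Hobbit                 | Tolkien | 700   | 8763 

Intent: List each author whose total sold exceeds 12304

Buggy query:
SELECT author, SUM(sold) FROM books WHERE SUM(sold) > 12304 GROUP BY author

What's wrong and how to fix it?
Bug: SUM(sold) is an aggregate, but WHERE filters rows before aggregation

Fix: Use HAVING (which filters groups after aggregation) instead of WHERE

Corrected query:
SELECT author, SUM(sold) FROM books GROUP BY author HAVING SUM(sold) > 12304

Result:
author  | SUM(sold)
--------+----------
Austen  | 73581    
Le Guin | 76856    
Tolkien | 76237    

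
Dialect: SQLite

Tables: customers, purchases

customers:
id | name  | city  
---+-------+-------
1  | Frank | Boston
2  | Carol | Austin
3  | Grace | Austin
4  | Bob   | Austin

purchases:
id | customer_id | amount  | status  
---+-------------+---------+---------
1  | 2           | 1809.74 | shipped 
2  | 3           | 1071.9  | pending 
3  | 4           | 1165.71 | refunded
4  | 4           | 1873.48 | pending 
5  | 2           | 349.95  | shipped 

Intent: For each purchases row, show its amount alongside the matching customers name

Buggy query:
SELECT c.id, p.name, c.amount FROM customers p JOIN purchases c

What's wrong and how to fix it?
Bug: JOIN with no ON clause produces a cartesian product; every purchases row pairs with every customers row

Fix: Add ON c.customer_id = p.id to the JOIN

Corrected query:
SELECT c.id, p.name, c.amount FROM customers p JOIN purchases c ON c.customer_id = p.id

Result:
id | name  | amount 
---+-------+--------
1  | Carol | 1809.74
2  | Grace | 1071.9 
3  | Bob   | 1165.71
4  | Bob   | 1873.48
5  | Carol | 349.95 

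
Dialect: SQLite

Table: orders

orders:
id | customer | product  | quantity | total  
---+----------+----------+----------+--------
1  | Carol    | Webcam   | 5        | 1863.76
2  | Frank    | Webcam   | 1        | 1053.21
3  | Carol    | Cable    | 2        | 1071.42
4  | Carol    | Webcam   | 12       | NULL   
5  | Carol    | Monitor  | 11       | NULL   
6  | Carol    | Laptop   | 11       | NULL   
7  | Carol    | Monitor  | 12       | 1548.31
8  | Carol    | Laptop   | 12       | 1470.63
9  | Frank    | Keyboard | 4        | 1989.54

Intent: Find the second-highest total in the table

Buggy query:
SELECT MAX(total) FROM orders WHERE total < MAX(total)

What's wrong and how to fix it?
Bug: MAX(total) on the right of the comparison is an aggregate-in-WHERE error

Fix: Put the inner MAX in a scalar subquery

Corrected query:
SELECT MAX(total) FROM orders WHERE total < (SELECT MAX(total) FROM orders)

Result:
MAX(total)
----------
1863.76   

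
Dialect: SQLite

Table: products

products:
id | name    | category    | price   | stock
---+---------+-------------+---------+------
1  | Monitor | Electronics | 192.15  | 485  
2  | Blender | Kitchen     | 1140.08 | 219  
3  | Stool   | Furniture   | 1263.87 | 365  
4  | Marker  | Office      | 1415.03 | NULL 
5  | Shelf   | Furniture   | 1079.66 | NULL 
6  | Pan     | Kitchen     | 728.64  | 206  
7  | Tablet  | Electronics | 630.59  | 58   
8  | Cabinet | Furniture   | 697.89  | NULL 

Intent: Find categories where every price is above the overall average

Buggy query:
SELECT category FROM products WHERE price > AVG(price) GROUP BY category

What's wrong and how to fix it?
Bug: AVG() is an aggregate; it can't sit directly in WHERE

Fix: Use a subquery for AVG and a HAVING MIN(...) filter so the condition holds for every row in the group

Corrected query:
SELECT category FROM products GROUP BY category HAVING MIN(price) > (SELECT AVG(price) FROM products)

Result:
category
--------
Office  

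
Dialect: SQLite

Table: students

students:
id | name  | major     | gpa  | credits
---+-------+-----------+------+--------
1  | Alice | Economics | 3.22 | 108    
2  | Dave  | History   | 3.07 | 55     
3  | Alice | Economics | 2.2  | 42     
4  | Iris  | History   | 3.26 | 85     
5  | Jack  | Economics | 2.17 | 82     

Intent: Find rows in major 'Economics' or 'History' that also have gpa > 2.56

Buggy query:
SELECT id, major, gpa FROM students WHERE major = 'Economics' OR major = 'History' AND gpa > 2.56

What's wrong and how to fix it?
Bug: Without parentheses, AND is evaluated before OR, so the gpa filter only applies to the 'History' branch

Fix: Add parentheses around the OR so the AND applies to both alternatives

Corrected query:
SELECT id, major, gpa FROM students WHERE (major = 'Economics' OR major = 'History') AND gpa > 2.56

Result:
id | major     | gpa 
---+-----------+-----
1  | Economics | 3.22
2  | History   | 3.07
4  | History   | 3.26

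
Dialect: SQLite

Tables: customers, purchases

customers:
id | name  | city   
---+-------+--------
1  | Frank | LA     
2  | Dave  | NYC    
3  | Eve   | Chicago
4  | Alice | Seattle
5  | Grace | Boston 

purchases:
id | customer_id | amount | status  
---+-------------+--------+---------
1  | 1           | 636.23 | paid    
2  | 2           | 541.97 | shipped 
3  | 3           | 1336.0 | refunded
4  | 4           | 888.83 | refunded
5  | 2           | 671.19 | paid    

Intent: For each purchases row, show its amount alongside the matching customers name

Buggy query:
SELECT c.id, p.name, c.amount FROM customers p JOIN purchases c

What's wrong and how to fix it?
Bug: Missing join condition: each purchases row is matched to all customers rows instead of just its own

Fix: Add ON c.customer_id = p.id to the JOIN

Corrected query:
SELECT c.id, p.name, c.amount FROM customers p JOIN purchases c ON c.customer_id = p.id

Result:
id | name  | amount
---+-------+-------
1  | Frank | 636.23
2  | Dave  | 541.97
3  | Eve   | 1336  
4  | Alice | 888.83
5  | Dave  | 671.19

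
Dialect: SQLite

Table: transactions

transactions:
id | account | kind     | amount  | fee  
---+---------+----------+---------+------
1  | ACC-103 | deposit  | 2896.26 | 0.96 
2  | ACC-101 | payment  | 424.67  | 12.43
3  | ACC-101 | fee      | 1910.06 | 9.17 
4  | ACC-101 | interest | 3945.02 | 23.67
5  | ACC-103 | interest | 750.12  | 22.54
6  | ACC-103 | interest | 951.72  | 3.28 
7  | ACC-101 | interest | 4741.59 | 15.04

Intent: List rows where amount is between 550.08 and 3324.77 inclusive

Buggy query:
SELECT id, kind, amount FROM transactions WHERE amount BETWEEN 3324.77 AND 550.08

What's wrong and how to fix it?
Bug: The bounds are reversed; BETWEEN a AND b requires a <= b to match anything

Fix: Swap the bounds so the smaller value comes first

Corrected query:
SELECT id, kind, amount FROM transactions WHERE amount BETWEEN 550.08 AND 3324.77

Result:
id | kind     | amount 
---+----------+--------
1  | deposit  | 2896.26
3  | fee      | 1910.06
5  | interest | 750.12 
6  | interest | 951.72 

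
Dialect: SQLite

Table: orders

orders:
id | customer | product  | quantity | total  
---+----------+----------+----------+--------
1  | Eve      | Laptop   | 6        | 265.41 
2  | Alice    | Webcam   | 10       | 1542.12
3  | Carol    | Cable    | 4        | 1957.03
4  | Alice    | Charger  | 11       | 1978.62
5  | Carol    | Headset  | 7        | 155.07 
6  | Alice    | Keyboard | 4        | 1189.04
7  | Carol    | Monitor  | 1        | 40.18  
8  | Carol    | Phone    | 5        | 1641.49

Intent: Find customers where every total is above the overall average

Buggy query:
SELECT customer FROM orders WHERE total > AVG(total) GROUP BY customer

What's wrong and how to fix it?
Bug: WHERE evaluates per row before aggregation, so AVG() is unavailable

Fix: Compute the overall average in a scalar subquery and compare each group's MIN against it in HAVING

Corrected query:
SELECT customer FROM orders GROUP BY customer HAVING MIN(total) > (SELECT AVG(total) FROM orders)

Result:
customer
--------
Alice   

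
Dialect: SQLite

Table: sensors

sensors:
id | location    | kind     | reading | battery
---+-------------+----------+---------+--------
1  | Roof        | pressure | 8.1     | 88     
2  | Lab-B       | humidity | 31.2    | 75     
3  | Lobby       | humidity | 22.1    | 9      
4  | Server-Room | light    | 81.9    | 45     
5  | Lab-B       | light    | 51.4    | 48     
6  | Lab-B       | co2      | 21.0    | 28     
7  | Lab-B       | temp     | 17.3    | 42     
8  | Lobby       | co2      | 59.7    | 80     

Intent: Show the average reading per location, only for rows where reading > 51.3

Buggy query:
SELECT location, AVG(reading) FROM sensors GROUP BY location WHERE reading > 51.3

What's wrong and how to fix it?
Bug: Row-level WHERE must come before GROUP BY in the clause order

Fix: Move the WHERE clause before GROUP BY

Corrected query:
SELECT location, AVG(reading) FROM sensors WHERE reading > 51.3 GROUP BY location

Result:
location    | AVG(reading)
------------+-------------
Lab-B       | 51.4        
Lobby       | 59.7        
Server-Room | 81.9        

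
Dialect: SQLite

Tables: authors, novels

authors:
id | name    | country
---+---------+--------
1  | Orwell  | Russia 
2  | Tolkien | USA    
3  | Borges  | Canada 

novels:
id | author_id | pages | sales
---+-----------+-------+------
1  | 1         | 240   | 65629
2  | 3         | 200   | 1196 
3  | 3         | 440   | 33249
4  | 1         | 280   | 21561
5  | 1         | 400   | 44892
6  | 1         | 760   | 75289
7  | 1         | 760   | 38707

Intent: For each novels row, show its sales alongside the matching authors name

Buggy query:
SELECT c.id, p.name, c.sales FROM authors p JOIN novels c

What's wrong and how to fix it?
Bug: Missing join condition: each novels row is matched to all authors rows instead of just its own

Fix: Add ON c.author_id = p.id to the JOIN

Corrected query:
SELECT c.id, p.name, c.sales FROM authors p JOIN novels c ON c.author_id = p.id

Result:
id | name   | sales
---+--------+------
1  | Orwell | 65629
2  | Borges | 1196 
3  | Borges | 33249
4  | Orwell | 21561
5  | Orwell | 44892
6  | Orwell | 75289
7  | Orwell | 38707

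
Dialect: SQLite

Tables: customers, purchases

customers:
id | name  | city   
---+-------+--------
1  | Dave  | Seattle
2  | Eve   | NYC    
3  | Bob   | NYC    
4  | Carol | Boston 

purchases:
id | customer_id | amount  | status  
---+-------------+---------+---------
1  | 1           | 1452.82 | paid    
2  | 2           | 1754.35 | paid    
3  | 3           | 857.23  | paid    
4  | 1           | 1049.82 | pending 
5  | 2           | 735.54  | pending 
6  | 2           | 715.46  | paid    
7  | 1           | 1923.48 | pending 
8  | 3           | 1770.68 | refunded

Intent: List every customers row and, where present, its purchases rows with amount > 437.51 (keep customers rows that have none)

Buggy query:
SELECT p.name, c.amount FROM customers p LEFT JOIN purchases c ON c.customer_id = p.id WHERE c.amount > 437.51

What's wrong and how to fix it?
Bug: A WHERE condition on the right-hand table after LEFT JOIN drops unmatched parents

Fix: Put 'c.amount > 437.51' in the JOIN's ON clause instead of WHERE

Corrected query:
SELECT p.name, c.amount FROM customers p LEFT JOIN purchases c ON c.customer_id = p.id AND c.amount > 437.51

Result:
name  | amount 
------+--------
Dave  | 1049.82
Dave  | 1452.82
Dave  | 1923.48
Eve   | 715.46 
Eve   | 735.54 
Eve   | 1754.35
Bob   | 857.23 
Bob   | 1770.68
Carol | NULL   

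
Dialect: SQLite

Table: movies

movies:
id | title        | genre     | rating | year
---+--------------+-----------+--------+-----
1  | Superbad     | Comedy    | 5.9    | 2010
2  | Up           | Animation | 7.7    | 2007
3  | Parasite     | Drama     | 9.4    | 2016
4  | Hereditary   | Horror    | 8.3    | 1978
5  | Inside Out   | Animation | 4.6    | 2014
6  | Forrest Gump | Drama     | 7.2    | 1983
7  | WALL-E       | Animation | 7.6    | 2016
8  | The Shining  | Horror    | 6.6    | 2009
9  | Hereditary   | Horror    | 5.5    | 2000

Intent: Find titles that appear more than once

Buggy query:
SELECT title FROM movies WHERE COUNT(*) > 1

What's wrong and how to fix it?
Bug: COUNT(*) is an aggregate and cannot be used in WHERE

Fix: GROUP BY title, then filter groups with HAVING COUNT(*) > 1

Corrected query:
SELECT title FROM movies GROUP BY title HAVING COUNT(*) > 1

Result:
title     
----------
Hereditary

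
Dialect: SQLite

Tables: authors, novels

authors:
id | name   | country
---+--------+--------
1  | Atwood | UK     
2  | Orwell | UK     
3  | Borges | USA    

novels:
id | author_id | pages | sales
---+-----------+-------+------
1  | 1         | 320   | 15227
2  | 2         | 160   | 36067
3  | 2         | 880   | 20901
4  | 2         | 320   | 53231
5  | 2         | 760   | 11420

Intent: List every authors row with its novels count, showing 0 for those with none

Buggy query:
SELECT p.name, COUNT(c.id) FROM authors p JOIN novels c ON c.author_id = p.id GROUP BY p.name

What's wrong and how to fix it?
Bug: An inner join excludes parents with zero children

Fix: Use LEFT JOIN so parents without children still appear (COUNT(c.id) gives 0)

Corrected query:
SELECT p.name, COUNT(c.id) FROM authors p LEFT JOIN novels c ON c.author_id = p.id GROUP BY p.name

Result:
name   | COUNT(c.id)
-------+------------
Atwood | 1          
Borges | 0          
Orwell | 4          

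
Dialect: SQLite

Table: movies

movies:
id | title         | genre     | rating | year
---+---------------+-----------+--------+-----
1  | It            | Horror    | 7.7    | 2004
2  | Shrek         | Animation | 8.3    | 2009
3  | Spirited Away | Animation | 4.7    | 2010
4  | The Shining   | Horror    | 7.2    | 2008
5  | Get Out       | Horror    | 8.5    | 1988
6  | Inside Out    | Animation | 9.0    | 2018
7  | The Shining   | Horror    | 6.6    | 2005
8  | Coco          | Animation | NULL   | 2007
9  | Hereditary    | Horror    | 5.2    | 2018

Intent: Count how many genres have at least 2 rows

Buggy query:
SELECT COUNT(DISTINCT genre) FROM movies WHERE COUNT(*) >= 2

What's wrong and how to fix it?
Bug: COUNT(*) cannot appear in WHERE; the per-group count doesn't exist yet

Fix: Group first with HAVING COUNT(*) >= 2, then COUNT the resulting groups

Corrected query:
SELECT COUNT(*) FROM (SELECT genre FROM movies GROUP BY genre HAVING COUNT(*) >= 2)

Result:
COUNT(*)
--------
2       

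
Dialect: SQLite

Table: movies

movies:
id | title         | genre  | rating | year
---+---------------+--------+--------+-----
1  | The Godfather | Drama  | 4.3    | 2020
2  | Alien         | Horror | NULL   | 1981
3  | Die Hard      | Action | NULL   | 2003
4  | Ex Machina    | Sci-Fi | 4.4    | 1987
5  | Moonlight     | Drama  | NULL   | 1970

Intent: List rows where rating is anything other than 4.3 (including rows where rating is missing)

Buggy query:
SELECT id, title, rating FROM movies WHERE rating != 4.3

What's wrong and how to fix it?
Bug: Inequality against NULL is unknown, not true; rows with NULL are dropped

Fix: Add an explicit OR rating IS NULL to include the missing-value rows

Corrected query:
SELECT id, title, rating FROM movies WHERE rating != 4.3 OR rating IS NULL

Result:
id | title      | rating
---+------------+-------
2  | Alien      | NULL  
3  | Die Hard   | NULL  
4  | Ex Machina | 4.4   
5  | Moonlight  | NULL  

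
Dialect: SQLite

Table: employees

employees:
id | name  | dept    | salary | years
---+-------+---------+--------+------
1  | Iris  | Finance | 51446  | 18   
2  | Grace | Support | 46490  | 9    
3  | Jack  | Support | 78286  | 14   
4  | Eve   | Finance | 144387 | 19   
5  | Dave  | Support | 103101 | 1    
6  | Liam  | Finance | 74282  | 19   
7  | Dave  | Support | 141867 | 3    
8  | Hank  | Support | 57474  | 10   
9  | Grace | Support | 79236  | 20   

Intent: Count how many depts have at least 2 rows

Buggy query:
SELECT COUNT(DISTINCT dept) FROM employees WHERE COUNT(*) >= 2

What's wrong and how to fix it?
Bug: WHERE filters individual rows, not groups, so a group-level COUNT is invalid there

Fix: Use a subquery that GROUPs and filters with HAVING, then count its rows

Corrected query:
SELECT COUNT(*) FROM (SELECT dept FROM employees GROUP BY dept HAVING COUNT(*) >= 2)

Result:
COUNT(*)
--------
2       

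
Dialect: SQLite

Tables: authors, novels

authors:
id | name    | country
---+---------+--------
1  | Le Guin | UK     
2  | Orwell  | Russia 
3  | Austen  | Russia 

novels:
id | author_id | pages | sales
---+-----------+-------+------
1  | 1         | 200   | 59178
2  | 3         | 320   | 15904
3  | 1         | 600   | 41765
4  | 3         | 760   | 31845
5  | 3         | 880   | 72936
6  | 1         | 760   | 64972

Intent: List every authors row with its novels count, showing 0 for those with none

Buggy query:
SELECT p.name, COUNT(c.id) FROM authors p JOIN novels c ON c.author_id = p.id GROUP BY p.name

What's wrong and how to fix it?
Bug: INNER JOIN drops authors rows that have no matching novels rows

Fix: Switch to LEFT JOIN to retain unmatched parent rows

Corrected query:
SELECT p.name, COUNT(c.id) FROM authors p LEFT JOIN novels c ON c.author_id = p.id GROUP BY p.name

Result:
name    | COUNT(c.id)
--------+------------
Austen  | 3          
Le Guin | 3          
Orwell  | 0          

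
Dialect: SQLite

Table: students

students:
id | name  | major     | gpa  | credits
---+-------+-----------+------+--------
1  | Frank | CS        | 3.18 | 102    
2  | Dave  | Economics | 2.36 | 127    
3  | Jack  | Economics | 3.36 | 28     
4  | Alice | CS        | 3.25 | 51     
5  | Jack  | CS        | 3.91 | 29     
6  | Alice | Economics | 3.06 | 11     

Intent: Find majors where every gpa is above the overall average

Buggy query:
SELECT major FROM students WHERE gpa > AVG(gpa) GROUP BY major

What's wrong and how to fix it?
Bug: WHERE evaluates per row before aggregation, so AVG() is unavailable

Fix: Compute the overall average in a scalar subquery and compare each group's MIN against it in HAVING

Corrected query:
SELECT major FROM students GROUP BY major HAVING MIN(gpa) > (SELECT AVG(gpa) FROM students)

Result:
(no rows)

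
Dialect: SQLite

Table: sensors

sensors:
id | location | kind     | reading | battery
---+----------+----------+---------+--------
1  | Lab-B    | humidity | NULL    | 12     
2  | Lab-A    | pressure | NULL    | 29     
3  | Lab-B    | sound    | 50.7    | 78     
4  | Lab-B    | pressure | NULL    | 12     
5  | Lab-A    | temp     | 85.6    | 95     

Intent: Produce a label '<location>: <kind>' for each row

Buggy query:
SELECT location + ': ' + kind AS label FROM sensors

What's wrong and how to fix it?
Bug: SQLite uses || for string concatenation; + coerces text to numbers (yielding 0)

Fix: Replace + with || to concatenate text

Corrected query:
SELECT location || ': ' || kind AS label FROM sensors

Result:
label          
---------------
Lab-B: humidity
Lab-A: pressure
Lab-B: sound   
Lab-B: pressure
Lab-A: temp    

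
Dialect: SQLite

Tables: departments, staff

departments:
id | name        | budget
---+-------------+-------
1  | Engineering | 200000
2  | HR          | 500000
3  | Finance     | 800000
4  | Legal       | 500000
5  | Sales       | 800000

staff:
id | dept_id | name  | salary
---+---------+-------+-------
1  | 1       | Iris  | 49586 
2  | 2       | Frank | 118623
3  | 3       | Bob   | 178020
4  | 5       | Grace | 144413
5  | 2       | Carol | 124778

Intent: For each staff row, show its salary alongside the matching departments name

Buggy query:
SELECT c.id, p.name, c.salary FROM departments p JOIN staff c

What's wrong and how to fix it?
Bug: Missing join condition: each staff row is matched to all departments rows instead of just its own

Fix: Add ON c.dept_id = p.id to the JOIN

Corrected query:
SELECT c.id, p.name, c.salary FROM departments p JOIN staff c ON c.dept_id = p.id

Result:
id | name        | salary
---+-------------+-------
1  | Engineering | 49586 
2  | HR          | 118623
3  | Finance     | 178020
4  | Sales       | 144413
5  | HR          | 124778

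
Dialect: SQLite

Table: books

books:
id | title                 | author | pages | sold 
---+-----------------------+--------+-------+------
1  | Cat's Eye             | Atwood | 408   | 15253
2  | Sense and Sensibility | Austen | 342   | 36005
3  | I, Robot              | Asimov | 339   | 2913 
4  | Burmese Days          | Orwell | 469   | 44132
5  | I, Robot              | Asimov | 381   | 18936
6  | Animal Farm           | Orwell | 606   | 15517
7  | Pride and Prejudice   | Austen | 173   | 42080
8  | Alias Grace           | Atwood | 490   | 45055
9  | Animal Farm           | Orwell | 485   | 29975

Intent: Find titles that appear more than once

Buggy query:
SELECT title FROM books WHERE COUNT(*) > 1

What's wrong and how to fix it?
Bug: WHERE can't reference COUNT(*); aggregates are computed after WHERE

Fix: Group first, then use HAVING for the count condition

Corrected query:
SELECT title FROM books GROUP BY title HAVING COUNT(*) > 1

Result:
title      
-----------
Animal Farm
I, Robot   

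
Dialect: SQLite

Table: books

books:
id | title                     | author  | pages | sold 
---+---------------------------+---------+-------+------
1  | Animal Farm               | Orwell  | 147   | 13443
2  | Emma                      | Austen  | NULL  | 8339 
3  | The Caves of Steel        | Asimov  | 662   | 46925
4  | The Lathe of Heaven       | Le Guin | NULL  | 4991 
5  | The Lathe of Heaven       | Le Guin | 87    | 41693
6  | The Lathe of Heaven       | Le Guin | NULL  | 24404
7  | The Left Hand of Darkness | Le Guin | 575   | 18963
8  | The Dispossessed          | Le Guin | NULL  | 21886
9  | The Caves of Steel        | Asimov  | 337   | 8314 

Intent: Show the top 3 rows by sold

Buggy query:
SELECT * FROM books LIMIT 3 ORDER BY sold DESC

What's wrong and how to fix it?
Bug: LIMIT must come after ORDER BY

Fix: Swap the clauses: ORDER BY first, then LIMIT

Corrected query:
SELECT * FROM books ORDER BY sold DESC LIMIT 3

Result:
id | title               | author  | pages | sold 
---+---------------------+---------+-------+------
3  | The Caves of Steel  | Asimov  | 662   | 46925
5  | The Lathe of Heaven | Le Guin | 87    | 41693
6  | The Lathe of Heaven | Le Guin | NULL  | 24404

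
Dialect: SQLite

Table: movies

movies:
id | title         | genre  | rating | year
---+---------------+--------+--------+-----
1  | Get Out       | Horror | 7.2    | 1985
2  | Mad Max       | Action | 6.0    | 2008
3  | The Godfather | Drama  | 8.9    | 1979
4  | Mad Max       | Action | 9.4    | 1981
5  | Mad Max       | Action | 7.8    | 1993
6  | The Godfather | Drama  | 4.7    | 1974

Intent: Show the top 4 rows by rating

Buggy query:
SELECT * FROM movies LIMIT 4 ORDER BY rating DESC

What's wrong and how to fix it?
Bug: ORDER BY cannot follow LIMIT; LIMIT is the final clause

Fix: Swap the clauses: ORDER BY first, then LIMIT

Corrected query:
SELECT * FROM movies ORDER BY rating DESC LIMIT 4

Result:
id | title         | genre  | rating | year
---+---------------+--------+--------+-----
4  | Mad Max       | Action | 9.4    | 1981
3  | The Godfather | Drama  | 8.9    | 1979
5  | Mad Max       | Action | 7.8    | 1993
1  | Get Out       | Horror | 7.2    | 1985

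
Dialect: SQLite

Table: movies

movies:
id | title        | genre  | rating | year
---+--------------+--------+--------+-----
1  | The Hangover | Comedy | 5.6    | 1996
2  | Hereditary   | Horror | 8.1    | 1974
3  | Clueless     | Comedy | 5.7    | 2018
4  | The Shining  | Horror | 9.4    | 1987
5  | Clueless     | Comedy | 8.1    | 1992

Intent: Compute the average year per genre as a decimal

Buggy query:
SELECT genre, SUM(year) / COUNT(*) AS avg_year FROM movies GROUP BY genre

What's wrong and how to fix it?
Bug: SUM(year) and COUNT(*) are both integers; the division truncates the fractional part

Fix: Multiply by 1.0 (or CAST to REAL) to force floating-point division

Corrected query:
SELECT genre, SUM(year) * 1.0 / COUNT(*) AS avg_year FROM movies GROUP BY genre

Result:
genre  | avg_year
-------+---------
Comedy | 2002    
Horror | 1980.5  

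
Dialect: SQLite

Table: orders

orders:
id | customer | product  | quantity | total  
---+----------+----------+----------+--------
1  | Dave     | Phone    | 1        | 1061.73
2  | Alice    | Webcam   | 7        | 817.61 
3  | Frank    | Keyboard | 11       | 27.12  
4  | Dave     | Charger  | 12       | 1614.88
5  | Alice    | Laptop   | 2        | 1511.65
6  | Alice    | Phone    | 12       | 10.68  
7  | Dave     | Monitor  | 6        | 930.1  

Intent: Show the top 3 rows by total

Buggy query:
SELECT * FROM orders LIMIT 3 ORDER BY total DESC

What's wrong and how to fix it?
Bug: LIMIT must come after ORDER BY

Fix: Sort with ORDER BY, then apply LIMIT

Corrected query:
SELECT * FROM orders ORDER BY total DESC LIMIT 3

Result:
id | customer | product | quantity | total  
---+----------+---------+----------+--------
4  | Dave     | Charger | 12       | 1614.88
5  | Alice    | Laptop  | 2        | 1511.65
1  | Dave     | Phone   | 1        | 1061.73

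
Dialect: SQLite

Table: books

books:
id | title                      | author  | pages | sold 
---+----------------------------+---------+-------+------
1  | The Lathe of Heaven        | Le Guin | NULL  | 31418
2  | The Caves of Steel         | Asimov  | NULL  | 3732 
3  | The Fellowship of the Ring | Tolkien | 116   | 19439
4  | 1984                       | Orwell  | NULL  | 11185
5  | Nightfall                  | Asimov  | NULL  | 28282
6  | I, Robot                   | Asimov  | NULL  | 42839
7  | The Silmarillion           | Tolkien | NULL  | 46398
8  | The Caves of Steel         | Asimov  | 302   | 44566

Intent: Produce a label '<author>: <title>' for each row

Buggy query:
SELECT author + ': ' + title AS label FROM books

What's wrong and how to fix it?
Bug: '+' is numeric addition; on text columns SQLite converts them to 0 instead of concatenating

Fix: Replace + with || to concatenate text

Corrected query:
SELECT author || ': ' || title AS label FROM books

Result:
label                              
-----------------------------------
Le Guin: The Lathe of Heaven       
Asimov: The Caves of Steel         
Tolkien: The Fellowship of the Ring
Orwell: 1984                       
Asimov: Nightfall                  
Asimov: I, Robot                   
Tolkien: The Silmarillion          
Asimov: The Caves of Steel         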